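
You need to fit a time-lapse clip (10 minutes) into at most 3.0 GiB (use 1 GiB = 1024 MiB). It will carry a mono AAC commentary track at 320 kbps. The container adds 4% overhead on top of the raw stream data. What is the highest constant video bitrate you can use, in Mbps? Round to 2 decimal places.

Budget: 3.0 GiB = 25769.8 Mb.
Stream payload after overhead: 25769.8 / 1.04 = 24778.7 Mb.
10 min = 600 s
Total bitrate budget: 24778.7 Mb / 600 s = 41.298 Mbps.
Audio: 320 kbps = 0.320 Mbps.
Video: 41.298 − 0.320 = 40.978 Mbps.

40.98 Mbps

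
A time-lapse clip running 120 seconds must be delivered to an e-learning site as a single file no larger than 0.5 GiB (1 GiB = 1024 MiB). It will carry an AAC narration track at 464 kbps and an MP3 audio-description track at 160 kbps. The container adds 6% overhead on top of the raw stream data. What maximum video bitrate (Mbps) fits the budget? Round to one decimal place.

33.1 Mbps

Budget: 0.5 GiB = 4295.0 Mb.
Stream payload after overhead: 4295.0 / 1.06 = 4051.9 Mb.
Total bitrate budget: 4051.9 Mb / 120 s = 33.765 Mbps.
Audio total: 464 + 160 = 624 kbps = 0.624 Mbps.
Video: 33.765 − 0.624 = 33.141 Mbps.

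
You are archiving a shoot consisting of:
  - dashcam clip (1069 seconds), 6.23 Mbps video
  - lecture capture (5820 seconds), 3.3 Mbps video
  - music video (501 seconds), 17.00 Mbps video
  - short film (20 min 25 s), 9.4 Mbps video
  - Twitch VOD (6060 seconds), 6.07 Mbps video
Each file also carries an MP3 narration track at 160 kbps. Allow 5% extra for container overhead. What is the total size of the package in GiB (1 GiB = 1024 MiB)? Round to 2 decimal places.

Audio: 160 kbps = 0.160 Mbps.
dashcam clip: 6.390 Mbps × 1069 s × 1.05 = 7172.5 Mb
lecture capture: 3.460 Mbps × 5820 s × 1.05 = 21144.1 Mb
music video: 17.160 Mbps × 501 s × 1.05 = 9027.0 Mb
short film: 9.560 Mbps × 1225 s × 1.05 = 12296.5 Mb
Twitch VOD: 6.230 Mbps × 6060 s × 1.05 = 39641.5 Mb
Total: 89281.6 Mb = 11160.2 MB.
= 10.39 GiB.

10.39 GiB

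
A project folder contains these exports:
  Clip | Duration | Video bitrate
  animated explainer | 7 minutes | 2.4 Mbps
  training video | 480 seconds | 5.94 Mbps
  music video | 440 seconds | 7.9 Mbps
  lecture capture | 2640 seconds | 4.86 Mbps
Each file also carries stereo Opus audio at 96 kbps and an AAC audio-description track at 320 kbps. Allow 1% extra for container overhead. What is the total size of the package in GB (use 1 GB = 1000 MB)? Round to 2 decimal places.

2.75 GB

Audio total: 96 + 320 = 416 kbps = 0.416 Mbps.
animated explainer: 2.816 Mbps × 420 s × 1.01 = 1194.5 Mb
training video: 6.356 Mbps × 480 s × 1.01 = 3081.4 Mb
music video: 8.316 Mbps × 440 s × 1.01 = 3695.6 Mb
lecture capture: 5.276 Mbps × 2640 s × 1.01 = 14067.9 Mb
Total: 22039.5 Mb = 2754.9 MB.
= 2.755 GB.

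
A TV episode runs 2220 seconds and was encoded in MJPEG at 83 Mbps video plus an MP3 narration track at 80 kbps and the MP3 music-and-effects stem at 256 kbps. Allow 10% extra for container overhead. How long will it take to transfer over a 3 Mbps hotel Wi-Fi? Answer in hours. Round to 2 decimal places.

18.84 hours

Audio total: 80 + 256 = 336 kbps = 0.336 Mbps.
Total bitrate: 83.336 Mbps.
File: 83.336 Mbps × 2220 s = 185005.9 Mb.
With 10% container overhead: ×1.10. → 203506.5 Mb.
At 3 Mbps: 203506.5 / 3 = 67835.5 s ≈ 18.8 hours.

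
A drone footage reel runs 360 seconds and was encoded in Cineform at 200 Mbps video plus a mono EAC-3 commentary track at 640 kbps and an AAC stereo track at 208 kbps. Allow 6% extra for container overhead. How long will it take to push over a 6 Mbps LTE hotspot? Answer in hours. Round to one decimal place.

3.5 hours

Audio total: 640 + 208 = 848 kbps = 0.848 Mbps.
Total bitrate: 200.848 Mbps.
File: 200.848 Mbps × 360 s = 72305.3 Mb.
With 6% container overhead: ×1.06. → 76643.6 Mb.
At 6 Mbps: 76643.6 / 6 = 12773.9 s ≈ 3.55 hours.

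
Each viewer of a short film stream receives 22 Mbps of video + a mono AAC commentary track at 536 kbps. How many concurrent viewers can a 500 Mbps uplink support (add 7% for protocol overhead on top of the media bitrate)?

Audio: 536 kbps = 0.536 Mbps.
Per-viewer media rate: 22.536 Mbps.
On the wire with 7% overhead: 24.114 Mbps.
500 Mbps = 500.0 Mbps; 500.0 / 24.114 = 20.74 → 20 viewers.

20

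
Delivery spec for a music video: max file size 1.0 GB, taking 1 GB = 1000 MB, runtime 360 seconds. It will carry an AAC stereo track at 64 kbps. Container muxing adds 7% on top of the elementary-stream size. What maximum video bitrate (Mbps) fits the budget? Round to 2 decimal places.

20.70 Mbps

Budget: 1.0 GB = 8000.0 Mb.
Stream payload after overhead: 8000.0 / 1.07 = 7476.6 Mb.
Total bitrate budget: 7476.6 Mb / 360 s = 20.768 Mbps.
Audio: 64 kbps = 0.064 Mbps.
Video: 20.768 − 0.064 = 20.704 Mbps.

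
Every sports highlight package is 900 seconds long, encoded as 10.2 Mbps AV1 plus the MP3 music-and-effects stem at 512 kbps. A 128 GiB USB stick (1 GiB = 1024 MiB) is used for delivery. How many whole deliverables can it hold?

Audio: 512 kbps = 0.512 Mbps.
Total bitrate: 10.712 Mbps.
Per item: 10.712 Mbps × 900 s = 9,641 Mb = 1,205 MB.
Capacity: 128 GiB = 1,099,512 Mb; 114.05 items → 114 complete.

114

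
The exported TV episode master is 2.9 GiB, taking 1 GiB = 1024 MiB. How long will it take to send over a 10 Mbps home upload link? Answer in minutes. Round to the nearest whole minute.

File: 2.9 GiB = 24910.8 Mb.
At 10 Mbps: 24910.8 / 10 = 2491.1 s ≈ 41.5 minutes.

42 minutes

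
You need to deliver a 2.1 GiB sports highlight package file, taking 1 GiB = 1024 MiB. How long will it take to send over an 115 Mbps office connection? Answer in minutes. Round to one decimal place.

2.6 minutes

File: 2.1 GiB = 18038.9 Mb.
At 115 Mbps: 18038.9 / 115 = 156.9 s ≈ 2.61 minutes.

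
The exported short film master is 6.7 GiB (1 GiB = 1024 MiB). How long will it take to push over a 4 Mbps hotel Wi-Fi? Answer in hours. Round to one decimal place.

4.0 hours

File: 6.7 GiB = 57552.6 Mb.
At 4 Mbps: 57552.6 / 4 = 14388.1 s ≈ 4 hours.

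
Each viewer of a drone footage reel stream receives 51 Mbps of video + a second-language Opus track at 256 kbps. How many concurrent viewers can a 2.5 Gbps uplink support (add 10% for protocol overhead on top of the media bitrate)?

44

Audio: 256 kbps = 0.256 Mbps.
Per-viewer media rate: 51.256 Mbps.
On the wire with 10% overhead: 56.382 Mbps.
2.5 Gbps = 2,500 Mbps; 2,500 / 56.382 = 44.34 → 44 viewers.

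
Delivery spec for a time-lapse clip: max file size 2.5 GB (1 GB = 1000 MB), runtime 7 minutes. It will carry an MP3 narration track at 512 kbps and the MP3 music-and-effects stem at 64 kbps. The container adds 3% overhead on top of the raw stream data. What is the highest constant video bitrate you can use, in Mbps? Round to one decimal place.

Budget: 2.5 GB = 20000.0 Mb.
Stream payload after overhead: 20000.0 / 1.03 = 19417.5 Mb.
7 min = 420 s
Total bitrate budget: 19417.5 Mb / 420 s = 46.232 Mbps.
Audio total: 512 + 64 = 576 kbps = 0.576 Mbps.
Video: 46.232 − 0.576 = 45.656 Mbps.

45.7 Mbps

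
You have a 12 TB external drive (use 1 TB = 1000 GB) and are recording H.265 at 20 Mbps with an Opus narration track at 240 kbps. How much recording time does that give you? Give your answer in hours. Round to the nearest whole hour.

1318 hours

Audio: 240 kbps = 0.240 Mbps.
Total bitrate: 20 + 0.240 = 20.240 Mbps.
Capacity: 12 TB = 96,000,000 Mb.
Recording time: 96,000,000 / 20.240 = 4,743,083 s ≈ 1,318 hours.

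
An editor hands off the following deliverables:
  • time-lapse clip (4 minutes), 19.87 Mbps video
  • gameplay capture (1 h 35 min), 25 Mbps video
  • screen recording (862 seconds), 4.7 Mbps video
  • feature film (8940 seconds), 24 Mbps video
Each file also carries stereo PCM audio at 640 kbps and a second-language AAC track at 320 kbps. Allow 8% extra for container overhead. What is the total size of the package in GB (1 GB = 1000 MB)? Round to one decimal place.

Audio total: 640 + 320 = 960 kbps = 0.960 Mbps.
time-lapse clip: 20.830 Mbps × 240 s × 1.08 = 5399.1 Mb
gameplay capture: 25.960 Mbps × 5700 s × 1.08 = 159809.8 Mb
screen recording: 5.660 Mbps × 862 s × 1.08 = 5269.2 Mb
feature film: 24.960 Mbps × 8940 s × 1.08 = 240993.8 Mb
Total: 411471.9 Mb = 51434.0 MB.
= 51.43 GB.

51.4 GB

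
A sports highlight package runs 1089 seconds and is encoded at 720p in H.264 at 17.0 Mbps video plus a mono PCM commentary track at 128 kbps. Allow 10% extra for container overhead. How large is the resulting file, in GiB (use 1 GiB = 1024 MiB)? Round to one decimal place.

2.4 GiB

Audio: 128 kbps = 0.128 Mbps.
Total bitrate: 17.0 + 0.128 = 17.128 Mbps.
Stream data: 17.128 Mbps × 1089 s = 18652.4 Mb.
With 10% container overhead: ×1.10.
20,518 Mb = 2,564,703,900 bytes ÷ 1,073,741,824 = 2.389 GiB.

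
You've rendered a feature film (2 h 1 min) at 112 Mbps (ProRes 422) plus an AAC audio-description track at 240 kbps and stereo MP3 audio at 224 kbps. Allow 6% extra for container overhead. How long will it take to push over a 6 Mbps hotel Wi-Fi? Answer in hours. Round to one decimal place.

2 h 1 min = 121 min = 7260 s
Audio total: 240 + 224 = 464 kbps = 0.464 Mbps.
Total bitrate: 112.464 Mbps.
File: 112.464 Mbps × 7260 s = 816488.6 Mb.
With 6% container overhead: ×1.06. → 865478.0 Mb.
At 6 Mbps: 865478.0 / 6 = 144246.3 s ≈ 40.1 hours.

40.1 hours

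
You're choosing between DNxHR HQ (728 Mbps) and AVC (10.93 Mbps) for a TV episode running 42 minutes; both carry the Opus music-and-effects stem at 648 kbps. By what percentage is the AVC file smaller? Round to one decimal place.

42 min = 2520 s
Audio: 648 kbps = 0.648 Mbps.
DNxHR HQ: 728.648 Mbps × 2520 s = 1836193.0 Mb = 229.524 GB.
AVC: 11.578 Mbps × 2520 s = 29176.6 Mb = 3.647 GB.
Reduction: (1 − 3.647/229.524) × 100 = 98.41%.

98.4%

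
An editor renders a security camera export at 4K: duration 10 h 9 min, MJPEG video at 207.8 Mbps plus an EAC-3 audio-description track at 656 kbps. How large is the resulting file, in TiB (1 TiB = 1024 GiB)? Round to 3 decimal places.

10 h 9 min = 609 min = 36540 s
Audio: 656 kbps = 0.656 Mbps.
Total bitrate: 207.8 + 0.656 = 208.456 Mbps.
Stream data: 208.456 Mbps × 36540 s = 7616982.2 Mb.
7,616,982 Mb = 952,122,780,000 bytes ÷ 1,099,511,627,776 = 0.866 TiB.

0.866 TiB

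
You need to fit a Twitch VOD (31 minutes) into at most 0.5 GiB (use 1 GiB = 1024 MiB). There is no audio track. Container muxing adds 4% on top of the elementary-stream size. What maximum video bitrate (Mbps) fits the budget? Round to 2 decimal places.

2.22 Mbps

Budget: 0.5 GiB = 4295.0 Mb.
Stream payload after overhead: 4295.0 / 1.04 = 4129.8 Mb.
31 min = 1860 s
Total bitrate budget: 4129.8 Mb / 1860 s = 2.220 Mbps.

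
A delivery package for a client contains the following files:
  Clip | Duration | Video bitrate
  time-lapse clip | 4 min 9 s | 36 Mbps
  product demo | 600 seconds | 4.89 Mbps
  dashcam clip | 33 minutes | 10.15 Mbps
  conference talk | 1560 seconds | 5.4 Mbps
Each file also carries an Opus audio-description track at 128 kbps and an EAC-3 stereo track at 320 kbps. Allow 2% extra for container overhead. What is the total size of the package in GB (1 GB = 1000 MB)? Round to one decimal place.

5.4 GB

Audio total: 128 + 320 = 448 kbps = 0.448 Mbps.
time-lapse clip: 36.448 Mbps × 249 s × 1.02 = 9257.1 Mb
product demo: 5.338 Mbps × 600 s × 1.02 = 3266.9 Mb
dashcam clip: 10.598 Mbps × 1980 s × 1.02 = 21403.7 Mb
conference talk: 5.848 Mbps × 1560 s × 1.02 = 9305.3 Mb
Total: 43233.0 Mb = 5404.1 MB.
= 5.404 GB.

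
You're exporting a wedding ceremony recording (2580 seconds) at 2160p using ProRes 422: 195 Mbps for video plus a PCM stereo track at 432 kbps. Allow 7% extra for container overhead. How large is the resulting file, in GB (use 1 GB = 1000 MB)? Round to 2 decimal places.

Audio: 432 kbps = 0.432 Mbps.
Total bitrate: 195 + 0.432 = 195.432 Mbps.
Stream data: 195.432 Mbps × 2580 s = 504214.6 Mb.
With 7% container overhead: ×1.07.
539,510 Mb ÷ 8 = 67,439 MB → 67.44 GB.

67.44 GB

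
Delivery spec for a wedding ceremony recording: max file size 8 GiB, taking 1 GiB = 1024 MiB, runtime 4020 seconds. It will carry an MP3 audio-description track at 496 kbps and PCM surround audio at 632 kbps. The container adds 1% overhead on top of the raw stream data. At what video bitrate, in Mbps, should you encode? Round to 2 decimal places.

15.80 Mbps

Budget: 8 GiB = 68719.5 Mb.
Stream payload after overhead: 68719.5 / 1.01 = 68039.1 Mb.
Total bitrate budget: 68039.1 Mb / 4020 s = 16.925 Mbps.
Audio total: 496 + 632 = 1128 kbps = 1.128 Mbps.
Video: 16.925 − 1.128 = 15.797 Mbps.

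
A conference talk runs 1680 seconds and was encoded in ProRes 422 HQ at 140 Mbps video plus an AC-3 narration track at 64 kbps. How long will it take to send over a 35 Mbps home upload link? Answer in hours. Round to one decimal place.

Audio: 64 kbps = 0.064 Mbps.
Total bitrate: 140.064 Mbps.
File: 140.064 Mbps × 1680 s = 235307.5 Mb.
At 35 Mbps: 235307.5 / 35 = 6723.1 s ≈ 1.87 hours.

1.9 hours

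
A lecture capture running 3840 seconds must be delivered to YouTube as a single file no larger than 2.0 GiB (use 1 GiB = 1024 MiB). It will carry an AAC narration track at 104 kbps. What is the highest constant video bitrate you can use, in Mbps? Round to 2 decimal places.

4.37 Mbps

Budget: 2.0 GiB = 17179.9 Mb.
Total bitrate budget: 17179.9 Mb / 3840 s = 4.474 Mbps.
Audio: 104 kbps = 0.104 Mbps.
Video: 4.474 − 0.104 = 4.370 Mbps.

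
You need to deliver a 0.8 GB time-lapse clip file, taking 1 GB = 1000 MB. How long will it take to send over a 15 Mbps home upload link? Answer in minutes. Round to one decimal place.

7.1 minutes

File: 0.8 GB = 6400.0 Mb.
At 15 Mbps: 6400.0 / 15 = 426.7 s ≈ 7.11 minutes.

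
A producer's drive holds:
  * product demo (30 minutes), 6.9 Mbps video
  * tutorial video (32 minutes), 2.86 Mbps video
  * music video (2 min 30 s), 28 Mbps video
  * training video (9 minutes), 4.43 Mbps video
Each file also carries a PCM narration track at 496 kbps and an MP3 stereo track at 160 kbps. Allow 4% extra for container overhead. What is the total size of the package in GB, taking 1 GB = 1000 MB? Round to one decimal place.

Audio total: 496 + 160 = 656 kbps = 0.656 Mbps.
product demo: 7.556 Mbps × 1800 s × 1.04 = 14144.8 Mb
tutorial video: 3.516 Mbps × 1920 s × 1.04 = 7020.7 Mb
music video: 28.656 Mbps × 150 s × 1.04 = 4470.3 Mb
training video: 5.086 Mbps × 540 s × 1.04 = 2856.3 Mb
Total: 28492.2 Mb = 3561.5 MB.
= 3.562 GB.

3.6 GB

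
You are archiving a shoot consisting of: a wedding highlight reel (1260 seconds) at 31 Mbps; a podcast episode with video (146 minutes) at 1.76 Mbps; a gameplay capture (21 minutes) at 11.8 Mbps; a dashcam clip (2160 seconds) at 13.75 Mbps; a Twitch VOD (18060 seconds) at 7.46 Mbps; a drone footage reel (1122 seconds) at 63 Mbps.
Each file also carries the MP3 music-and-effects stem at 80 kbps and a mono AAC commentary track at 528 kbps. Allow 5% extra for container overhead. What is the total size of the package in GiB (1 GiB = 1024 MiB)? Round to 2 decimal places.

Audio total: 80 + 528 = 608 kbps = 0.608 Mbps.
wedding highlight reel: 31.608 Mbps × 1260 s × 1.05 = 41817.4 Mb
podcast episode with video: 2.368 Mbps × 8760 s × 1.05 = 21780.9 Mb
gameplay capture: 12.408 Mbps × 1260 s × 1.05 = 16415.8 Mb
dashcam clip: 14.358 Mbps × 2160 s × 1.05 = 32563.9 Mb
Twitch VOD: 8.068 Mbps × 18060 s × 1.05 = 152993.5 Mb
drone footage reel: 63.608 Mbps × 1122 s × 1.05 = 74936.6 Mb
Total: 340508.0 Mb = 42563.5 MB.
= 39.64 GiB.

39.64 GiB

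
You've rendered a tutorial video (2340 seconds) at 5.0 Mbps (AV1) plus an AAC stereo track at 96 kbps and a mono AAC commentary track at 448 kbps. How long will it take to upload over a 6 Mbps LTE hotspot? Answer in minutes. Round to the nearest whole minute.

36 minutes

Audio total: 96 + 448 = 544 kbps = 0.544 Mbps.
Total bitrate: 5.544 Mbps.
File: 5.544 Mbps × 2340 s = 12973.0 Mb.
At 6 Mbps: 12973.0 / 6 = 2162.2 s ≈ 36 minutes.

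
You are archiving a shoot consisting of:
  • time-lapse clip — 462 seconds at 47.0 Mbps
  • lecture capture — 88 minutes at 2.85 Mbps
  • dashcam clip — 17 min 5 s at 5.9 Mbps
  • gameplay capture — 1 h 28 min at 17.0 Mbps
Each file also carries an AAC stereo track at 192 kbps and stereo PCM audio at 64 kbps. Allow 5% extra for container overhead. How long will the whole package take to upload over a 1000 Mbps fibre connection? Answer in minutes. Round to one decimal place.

2.4 minutes

Audio total: 192 + 64 = 256 kbps = 0.256 Mbps.
time-lapse clip: 47.256 Mbps × 462 s × 1.05 = 22923.9 Mb
lecture capture: 3.106 Mbps × 5280 s × 1.05 = 17219.7 Mb
dashcam clip: 6.156 Mbps × 1025 s × 1.05 = 6625.4 Mb
gameplay capture: 17.256 Mbps × 5280 s × 1.05 = 95667.3 Mb
Total: 142436.2 Mb = 17804.5 MB.
At 1000 Mbps: 142436.2 / 1000 = 142 s ≈ 2.37 minutes.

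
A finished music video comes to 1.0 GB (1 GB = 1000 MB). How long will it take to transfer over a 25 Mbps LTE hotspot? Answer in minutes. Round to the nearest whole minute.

5 minutes

File: 1.0 GB = 8000.0 Mb.
At 25 Mbps: 8000.0 / 25 = 320.0 s ≈ 5.33 minutes.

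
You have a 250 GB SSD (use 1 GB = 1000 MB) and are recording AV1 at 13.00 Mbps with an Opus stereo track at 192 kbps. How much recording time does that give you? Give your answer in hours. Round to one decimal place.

Audio: 192 kbps = 0.192 Mbps.
Total bitrate: 13.00 + 0.192 = 13.192 Mbps.
Capacity: 250 GB = 2,000,000 Mb.
Recording time: 2,000,000 / 13.192 = 151,607 s ≈ 42.1 hours.

42.1 hours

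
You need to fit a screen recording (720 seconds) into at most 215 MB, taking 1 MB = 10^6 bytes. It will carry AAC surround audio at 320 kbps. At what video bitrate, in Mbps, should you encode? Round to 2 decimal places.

2.07 Mbps

Budget: 215 MB = 1720.0 Mb.
Total bitrate budget: 1720.0 Mb / 720 s = 2.389 Mbps.
Audio: 320 kbps = 0.320 Mbps.
Video: 2.389 − 0.320 = 2.069 Mbps.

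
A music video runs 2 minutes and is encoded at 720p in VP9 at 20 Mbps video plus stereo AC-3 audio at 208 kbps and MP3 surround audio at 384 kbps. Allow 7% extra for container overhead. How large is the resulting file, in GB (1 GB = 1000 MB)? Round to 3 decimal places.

0.331 GB

2 min = 120 s
Audio total: 208 + 384 = 592 kbps = 0.592 Mbps.
Total bitrate: 20 + 0.592 = 20.592 Mbps.
Stream data: 20.592 Mbps × 120 s = 2471.0 Mb.
With 7% container overhead: ×1.07.
2,644 Mb ÷ 8 = 330.5 MB → 0.3305 GB.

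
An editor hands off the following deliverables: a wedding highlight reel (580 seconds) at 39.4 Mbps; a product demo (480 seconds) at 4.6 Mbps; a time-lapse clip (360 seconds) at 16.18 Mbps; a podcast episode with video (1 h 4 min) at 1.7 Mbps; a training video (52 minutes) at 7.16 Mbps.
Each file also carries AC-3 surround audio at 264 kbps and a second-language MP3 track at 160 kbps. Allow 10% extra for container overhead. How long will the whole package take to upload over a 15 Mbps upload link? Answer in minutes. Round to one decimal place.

77.4 minutes

Audio total: 264 + 160 = 424 kbps = 0.424 Mbps.
wedding highlight reel: 39.824 Mbps × 580 s × 1.10 = 25407.7 Mb
product demo: 5.024 Mbps × 480 s × 1.10 = 2652.7 Mb
time-lapse clip: 16.604 Mbps × 360 s × 1.10 = 6575.2 Mb
podcast episode with video: 2.124 Mbps × 3840 s × 1.10 = 8971.8 Mb
training video: 7.584 Mbps × 3120 s × 1.10 = 26028.3 Mb
Total: 69635.6 Mb = 8704.5 MB.
At 15 Mbps: 69635.6 / 15 = 4642 s ≈ 77.4 minutes.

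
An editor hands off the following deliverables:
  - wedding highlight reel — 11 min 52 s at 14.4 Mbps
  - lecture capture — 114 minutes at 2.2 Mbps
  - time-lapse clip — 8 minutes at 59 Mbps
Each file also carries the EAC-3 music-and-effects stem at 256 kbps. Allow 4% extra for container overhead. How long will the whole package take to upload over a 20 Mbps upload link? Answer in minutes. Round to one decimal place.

Audio: 256 kbps = 0.256 Mbps.
wedding highlight reel: 14.656 Mbps × 712 s × 1.04 = 10852.5 Mb
lecture capture: 2.456 Mbps × 6840 s × 1.04 = 17471.0 Mb
time-lapse clip: 59.256 Mbps × 480 s × 1.04 = 29580.6 Mb
Total: 57904.1 Mb = 7238.0 MB.
At 20 Mbps: 57904.1 / 20 = 2895 s ≈ 48.3 minutes.

48.3 minutes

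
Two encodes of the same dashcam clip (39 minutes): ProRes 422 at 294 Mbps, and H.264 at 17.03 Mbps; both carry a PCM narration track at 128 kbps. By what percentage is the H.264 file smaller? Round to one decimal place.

94.2%

39 min = 2340 s
Audio: 128 kbps = 0.128 Mbps.
ProRes 422: 294.128 Mbps × 2340 s = 688259.5 Mb = 80.124 GiB.
H.264: 17.158 Mbps × 2340 s = 40149.7 Mb = 4.674 GiB.
Reduction: (1 − 4.674/80.124) × 100 = 94.17%.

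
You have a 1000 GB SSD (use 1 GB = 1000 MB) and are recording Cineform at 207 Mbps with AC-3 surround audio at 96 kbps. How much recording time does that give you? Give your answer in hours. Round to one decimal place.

Audio: 96 kbps = 0.096 Mbps.
Total bitrate: 207 + 0.096 = 207.096 Mbps.
Capacity: 1000 GB = 8,000,000 Mb.
Recording time: 8,000,000 / 207.096 = 38,629 s ≈ 10.7 hours.

10.7 hours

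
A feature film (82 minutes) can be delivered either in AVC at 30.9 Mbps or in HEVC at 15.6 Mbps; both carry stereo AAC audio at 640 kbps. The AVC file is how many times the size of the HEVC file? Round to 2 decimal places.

1.94

82 min = 4920 s
Audio: 640 kbps = 0.640 Mbps.
AVC: 31.540 Mbps × 4920 s = 155176.8 Mb = 19.397 GB.
HEVC: 16.240 Mbps × 4920 s = 79900.8 Mb = 9.988 GB.
Ratio: 19.397 / 9.988 = 1.942.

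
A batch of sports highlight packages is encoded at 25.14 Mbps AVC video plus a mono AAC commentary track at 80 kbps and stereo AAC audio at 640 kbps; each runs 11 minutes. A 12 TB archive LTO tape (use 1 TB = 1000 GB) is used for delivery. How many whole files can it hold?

5624

11 min = 660 s
Audio total: 80 + 640 = 720 kbps = 0.720 Mbps.
Total bitrate: 25.860 Mbps.
Per item: 25.860 Mbps × 660 s = 17,068 Mb = 2,133 MB.
Capacity: 12 TB = 96,000,000 Mb; 5624.69 items → 5624 complete.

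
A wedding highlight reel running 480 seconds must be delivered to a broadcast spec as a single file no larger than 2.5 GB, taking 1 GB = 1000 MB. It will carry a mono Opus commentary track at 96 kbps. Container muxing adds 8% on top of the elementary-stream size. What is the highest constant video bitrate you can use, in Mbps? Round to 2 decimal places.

38.48 Mbps

Budget: 2.5 GB = 20000.0 Mb.
Stream payload after overhead: 20000.0 / 1.08 = 18518.5 Mb.
Total bitrate budget: 18518.5 Mb / 480 s = 38.580 Mbps.
Audio: 96 kbps = 0.096 Mbps.
Video: 38.580 − 0.096 = 38.484 Mbps.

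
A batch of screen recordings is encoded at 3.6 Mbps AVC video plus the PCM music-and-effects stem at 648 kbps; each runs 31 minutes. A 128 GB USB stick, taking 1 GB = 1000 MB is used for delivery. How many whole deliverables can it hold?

129

31 min = 1860 s
Audio: 648 kbps = 0.648 Mbps.
Total bitrate: 4.248 Mbps.
Per item: 4.248 Mbps × 1860 s = 7,901 Mb = 987.7 MB.
Capacity: 128 GB = 1,024,000 Mb; 129.60 items → 129 complete.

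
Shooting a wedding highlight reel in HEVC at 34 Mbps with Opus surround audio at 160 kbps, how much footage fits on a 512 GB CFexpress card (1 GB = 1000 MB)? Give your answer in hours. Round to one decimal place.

33.3 hours

Audio: 160 kbps = 0.160 Mbps.
Total bitrate: 34 + 0.160 = 34.160 Mbps.
Capacity: 512 GB = 4,096,000 Mb.
Recording time: 4,096,000 / 34.160 = 119,906 s ≈ 33.3 hours.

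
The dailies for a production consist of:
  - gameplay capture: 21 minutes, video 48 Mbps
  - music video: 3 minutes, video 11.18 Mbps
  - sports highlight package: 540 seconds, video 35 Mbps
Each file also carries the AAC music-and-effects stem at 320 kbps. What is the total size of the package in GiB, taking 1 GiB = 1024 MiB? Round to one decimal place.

9.5 GiB

Audio: 320 kbps = 0.320 Mbps.
gameplay capture: 48.320 Mbps × 1260 s = 60883.2 Mb
music video: 11.500 Mbps × 180 s = 2070.0 Mb
sports highlight package: 35.320 Mbps × 540 s = 19072.8 Mb
Total: 82026.0 Mb = 10253.2 MB.
= 9.549 GiB.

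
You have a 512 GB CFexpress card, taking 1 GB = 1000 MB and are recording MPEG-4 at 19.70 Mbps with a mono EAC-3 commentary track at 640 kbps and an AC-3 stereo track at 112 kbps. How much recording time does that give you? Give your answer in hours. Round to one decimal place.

Audio total: 640 + 112 = 752 kbps = 0.752 Mbps.
Total bitrate: 19.70 + 0.752 = 20.452 Mbps.
Capacity: 512 GB = 4,096,000 Mb.
Recording time: 4,096,000 / 20.452 = 200,274 s ≈ 55.6 hours.

55.6 hours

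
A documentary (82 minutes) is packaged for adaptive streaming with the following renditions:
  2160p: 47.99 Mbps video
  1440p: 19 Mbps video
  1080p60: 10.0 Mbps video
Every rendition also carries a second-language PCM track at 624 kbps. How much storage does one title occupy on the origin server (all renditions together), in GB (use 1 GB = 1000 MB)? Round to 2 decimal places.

82 min = 4920 s
Audio: 624 kbps = 0.624 Mbps.
Sum of rendition bitrates: (47.99+0.624) + (19+0.624) + (10.0+0.624) = 78.862 Mbps.
× 4920 s = 388,001 Mb = 48,500 MB = 48.50 GB.

48.50 GB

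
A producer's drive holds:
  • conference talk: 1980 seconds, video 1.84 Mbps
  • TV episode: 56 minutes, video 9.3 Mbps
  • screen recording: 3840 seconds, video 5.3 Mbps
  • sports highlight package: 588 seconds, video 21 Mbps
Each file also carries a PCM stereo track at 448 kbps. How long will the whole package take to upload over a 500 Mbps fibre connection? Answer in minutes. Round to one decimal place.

2.4 minutes

Audio: 448 kbps = 0.448 Mbps.
conference talk: 2.288 Mbps × 1980 s = 4530.2 Mb
TV episode: 9.748 Mbps × 3360 s = 32753.3 Mb
screen recording: 5.748 Mbps × 3840 s = 22072.3 Mb
sports highlight package: 21.448 Mbps × 588 s = 12611.4 Mb
Total: 71967.3 Mb = 8995.9 MB.
At 500 Mbps: 71967.3 / 500 = 144 s ≈ 2.4 minutes.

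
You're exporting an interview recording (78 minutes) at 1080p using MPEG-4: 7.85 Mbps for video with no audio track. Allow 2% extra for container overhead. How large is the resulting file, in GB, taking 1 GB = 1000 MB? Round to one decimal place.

78 min = 4680 s
Total bitrate: 7.85 Mbps.
Stream data: 7.850 Mbps × 4680 s = 36738.0 Mb.
With 2% container overhead: ×1.02.
37,473 Mb ÷ 8 = 4,684 MB → 4.684 GB.

4.7 GB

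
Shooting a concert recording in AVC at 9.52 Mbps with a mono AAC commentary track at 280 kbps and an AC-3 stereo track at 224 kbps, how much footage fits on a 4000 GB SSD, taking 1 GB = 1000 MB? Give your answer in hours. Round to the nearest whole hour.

887 hours

Audio total: 280 + 224 = 504 kbps = 0.504 Mbps.
Total bitrate: 9.52 + 0.504 = 10.024 Mbps.
Capacity: 4000 GB = 32,000,000 Mb.
Recording time: 32,000,000 / 10.024 = 3,192,338 s ≈ 887 hours.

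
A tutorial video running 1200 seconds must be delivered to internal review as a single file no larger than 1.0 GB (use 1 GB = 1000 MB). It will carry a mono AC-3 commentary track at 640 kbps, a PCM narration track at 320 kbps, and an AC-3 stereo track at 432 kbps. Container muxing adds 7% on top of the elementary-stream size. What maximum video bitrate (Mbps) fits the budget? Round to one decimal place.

Budget: 1.0 GB = 8000.0 Mb.
Stream payload after overhead: 8000.0 / 1.07 = 7476.6 Mb.
Total bitrate budget: 7476.6 Mb / 1200 s = 6.231 Mbps.
Audio total: 640 + 320 + 432 = 1392 kbps = 1.392 Mbps.
Video: 6.231 − 1.392 = 4.839 Mbps.

4.8 Mbps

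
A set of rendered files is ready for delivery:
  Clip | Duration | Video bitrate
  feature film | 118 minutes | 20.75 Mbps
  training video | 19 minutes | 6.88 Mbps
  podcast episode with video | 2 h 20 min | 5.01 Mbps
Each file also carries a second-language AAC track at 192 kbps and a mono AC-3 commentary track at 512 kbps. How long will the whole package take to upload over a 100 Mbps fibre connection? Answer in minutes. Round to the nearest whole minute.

Audio total: 192 + 512 = 704 kbps = 0.704 Mbps.
feature film: 21.454 Mbps × 7080 s = 151894.3 Mb
training video: 7.584 Mbps × 1140 s = 8645.8 Mb
podcast episode with video: 5.714 Mbps × 8400 s = 47997.6 Mb
Total: 208537.7 Mb = 26067.2 MB.
At 100 Mbps: 208537.7 / 100 = 2085 s ≈ 34.8 minutes.

35 minutes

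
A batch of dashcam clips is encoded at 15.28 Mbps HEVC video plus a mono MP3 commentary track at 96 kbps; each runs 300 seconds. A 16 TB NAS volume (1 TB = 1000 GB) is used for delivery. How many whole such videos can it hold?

Audio: 96 kbps = 0.096 Mbps.
Total bitrate: 15.376 Mbps.
Per item: 15.376 Mbps × 300 s = 4,613 Mb = 576.6 MB.
Capacity: 16 TB = 128,000,000 Mb; 27748.87 items → 27748 complete.

27748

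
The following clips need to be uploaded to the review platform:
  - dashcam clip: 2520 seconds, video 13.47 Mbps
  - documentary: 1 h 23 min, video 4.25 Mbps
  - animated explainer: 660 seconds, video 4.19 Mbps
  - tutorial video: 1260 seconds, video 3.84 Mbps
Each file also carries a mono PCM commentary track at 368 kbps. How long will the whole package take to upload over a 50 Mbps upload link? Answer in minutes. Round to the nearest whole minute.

Audio: 368 kbps = 0.368 Mbps.
dashcam clip: 13.838 Mbps × 2520 s = 34871.8 Mb
documentary: 4.618 Mbps × 4980 s = 22997.6 Mb
animated explainer: 4.558 Mbps × 660 s = 3008.3 Mb
tutorial video: 4.208 Mbps × 1260 s = 5302.1 Mb
Total: 66179.8 Mb = 8272.5 MB.
At 50 Mbps: 66179.8 / 50 = 1324 s ≈ 22.1 minutes.

22 minutes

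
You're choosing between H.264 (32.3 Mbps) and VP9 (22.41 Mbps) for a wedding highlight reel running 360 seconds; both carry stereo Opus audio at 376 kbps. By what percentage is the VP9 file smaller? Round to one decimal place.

30.3%

Audio: 376 kbps = 0.376 Mbps.
H.264: 32.676 Mbps × 360 s = 11763.4 Mb = 1.470 GB.
VP9: 22.786 Mbps × 360 s = 8203.0 Mb = 1.025 GB.
Reduction: (1 − 1.025/1.470) × 100 = 30.27%.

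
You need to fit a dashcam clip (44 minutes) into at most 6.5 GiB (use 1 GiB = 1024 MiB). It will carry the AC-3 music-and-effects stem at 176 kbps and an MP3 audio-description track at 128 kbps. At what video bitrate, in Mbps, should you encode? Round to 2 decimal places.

Budget: 6.5 GiB = 55834.6 Mb.
44 min = 2640 s
Total bitrate budget: 55834.6 Mb / 2640 s = 21.149 Mbps.
Audio total: 176 + 128 = 304 kbps = 0.304 Mbps.
Video: 21.149 − 0.304 = 20.845 Mbps.

20.85 Mbps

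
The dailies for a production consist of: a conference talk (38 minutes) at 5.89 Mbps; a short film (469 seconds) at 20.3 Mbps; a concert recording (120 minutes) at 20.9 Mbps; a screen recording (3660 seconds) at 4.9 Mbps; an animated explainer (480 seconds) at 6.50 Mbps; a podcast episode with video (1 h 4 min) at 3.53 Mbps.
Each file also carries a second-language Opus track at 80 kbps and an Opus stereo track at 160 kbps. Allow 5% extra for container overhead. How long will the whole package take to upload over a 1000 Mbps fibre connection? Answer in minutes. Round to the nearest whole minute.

4 minutes

Audio total: 80 + 160 = 240 kbps = 0.240 Mbps.
conference talk: 6.130 Mbps × 2280 s × 1.05 = 14675.2 Mb
short film: 20.540 Mbps × 469 s × 1.05 = 10114.9 Mb
concert recording: 21.140 Mbps × 7200 s × 1.05 = 159818.4 Mb
screen recording: 5.140 Mbps × 3660 s × 1.05 = 19753.0 Mb
animated explainer: 6.740 Mbps × 480 s × 1.05 = 3397.0 Mb
podcast episode with video: 3.770 Mbps × 3840 s × 1.05 = 15200.6 Mb
Total: 222959.2 Mb = 27869.9 MB.
At 1000 Mbps: 222959.2 / 1000 = 223 s ≈ 3.72 minutes.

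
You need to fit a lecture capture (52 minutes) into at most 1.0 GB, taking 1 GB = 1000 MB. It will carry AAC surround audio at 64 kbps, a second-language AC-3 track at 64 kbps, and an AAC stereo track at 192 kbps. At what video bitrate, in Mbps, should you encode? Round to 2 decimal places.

Budget: 1.0 GB = 8000.0 Mb.
52 min = 3120 s
Total bitrate budget: 8000.0 Mb / 3120 s = 2.564 Mbps.
Audio total: 64 + 64 + 192 = 320 kbps = 0.320 Mbps.
Video: 2.564 − 0.320 = 2.244 Mbps.

2.24 Mbps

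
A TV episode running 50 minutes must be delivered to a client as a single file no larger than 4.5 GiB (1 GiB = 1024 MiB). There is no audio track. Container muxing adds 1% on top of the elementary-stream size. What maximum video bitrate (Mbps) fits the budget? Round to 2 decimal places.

12.76 Mbps

Budget: 4.5 GiB = 38654.7 Mb.
Stream payload after overhead: 38654.7 / 1.01 = 38272.0 Mb.
50 min = 3000 s
Total bitrate budget: 38272.0 Mb / 3000 s = 12.757 Mbps.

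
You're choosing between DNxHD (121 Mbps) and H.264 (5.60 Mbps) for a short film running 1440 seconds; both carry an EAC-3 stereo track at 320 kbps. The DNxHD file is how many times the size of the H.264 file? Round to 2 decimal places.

20.49

Audio: 320 kbps = 0.320 Mbps.
DNxHD: 121.320 Mbps × 1440 s = 174700.8 Mb = 21.838 GB.
H.264: 5.920 Mbps × 1440 s = 8524.8 Mb = 1.066 GB.
Ratio: 21.838 / 1.066 = 20.493.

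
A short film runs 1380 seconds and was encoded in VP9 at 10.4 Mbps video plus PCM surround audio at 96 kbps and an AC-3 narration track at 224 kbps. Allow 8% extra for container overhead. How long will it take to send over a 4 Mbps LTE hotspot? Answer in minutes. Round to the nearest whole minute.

Audio total: 96 + 224 = 320 kbps = 0.320 Mbps.
Total bitrate: 10.720 Mbps.
File: 10.720 Mbps × 1380 s = 14793.6 Mb.
With 8% container overhead: ×1.08. → 15977.1 Mb.
At 4 Mbps: 15977.1 / 4 = 3994.3 s ≈ 66.6 minutes.

67 minutes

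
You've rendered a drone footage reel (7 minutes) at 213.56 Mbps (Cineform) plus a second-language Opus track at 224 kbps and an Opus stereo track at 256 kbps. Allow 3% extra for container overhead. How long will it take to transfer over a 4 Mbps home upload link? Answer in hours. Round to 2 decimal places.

7 min = 420 s
Audio total: 224 + 256 = 480 kbps = 0.480 Mbps.
Total bitrate: 214.040 Mbps.
File: 214.040 Mbps × 420 s = 89896.8 Mb.
With 3% container overhead: ×1.03. → 92593.7 Mb.
At 4 Mbps: 92593.7 / 4 = 23148.4 s ≈ 6.43 hours.

6.43 hours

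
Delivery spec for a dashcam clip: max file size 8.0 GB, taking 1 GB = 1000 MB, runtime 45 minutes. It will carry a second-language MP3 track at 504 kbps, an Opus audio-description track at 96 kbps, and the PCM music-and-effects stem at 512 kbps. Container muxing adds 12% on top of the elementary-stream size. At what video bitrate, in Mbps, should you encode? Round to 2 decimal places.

20.05 Mbps

Budget: 8.0 GB = 64000.0 Mb.
Stream payload after overhead: 64000.0 / 1.12 = 57142.9 Mb.
45 min = 2700 s
Total bitrate budget: 57142.9 Mb / 2700 s = 21.164 Mbps.
Audio total: 504 + 96 + 512 = 1112 kbps = 1.112 Mbps.
Video: 21.164 − 1.112 = 20.052 Mbps.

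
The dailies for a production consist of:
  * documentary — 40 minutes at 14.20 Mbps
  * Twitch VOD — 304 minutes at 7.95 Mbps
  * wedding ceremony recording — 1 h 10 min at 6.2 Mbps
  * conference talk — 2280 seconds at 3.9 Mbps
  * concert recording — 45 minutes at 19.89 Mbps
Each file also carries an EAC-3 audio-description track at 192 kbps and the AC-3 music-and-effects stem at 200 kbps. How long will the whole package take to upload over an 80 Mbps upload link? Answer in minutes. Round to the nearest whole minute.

Audio total: 192 + 200 = 392 kbps = 0.392 Mbps.
documentary: 14.592 Mbps × 2400 s = 35020.8 Mb
Twitch VOD: 8.342 Mbps × 18240 s = 152158.1 Mb
wedding ceremony recording: 6.592 Mbps × 4200 s = 27686.4 Mb
conference talk: 4.292 Mbps × 2280 s = 9785.8 Mb
concert recording: 20.282 Mbps × 2700 s = 54761.4 Mb
Total: 279412.4 Mb = 34926.6 MB.
At 80 Mbps: 279412.4 / 80 = 3493 s ≈ 58.2 minutes.

58 minutes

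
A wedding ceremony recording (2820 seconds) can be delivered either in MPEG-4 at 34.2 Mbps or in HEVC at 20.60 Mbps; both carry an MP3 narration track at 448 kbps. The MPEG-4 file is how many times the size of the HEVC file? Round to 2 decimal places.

1.65

Audio: 448 kbps = 0.448 Mbps.
MPEG-4: 34.648 Mbps × 2820 s = 97707.4 Mb = 12.213 GB.
HEVC: 21.048 Mbps × 2820 s = 59355.4 Mb = 7.419 GB.
Ratio: 12.213 / 7.419 = 1.646.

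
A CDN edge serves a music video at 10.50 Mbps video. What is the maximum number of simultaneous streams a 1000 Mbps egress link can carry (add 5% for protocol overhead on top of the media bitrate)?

90

On the wire with 5% overhead: 11.025 Mbps.
1000 Mbps = 1,000 Mbps; 1,000 / 11.025 = 90.70 → 90 viewers.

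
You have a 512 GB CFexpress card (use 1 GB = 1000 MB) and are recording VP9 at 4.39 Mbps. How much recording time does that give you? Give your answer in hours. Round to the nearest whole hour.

Capacity: 512 GB = 4,096,000 Mb.
Recording time: 4,096,000 / 4.390 = 933,030 s ≈ 259 hours.

259 hours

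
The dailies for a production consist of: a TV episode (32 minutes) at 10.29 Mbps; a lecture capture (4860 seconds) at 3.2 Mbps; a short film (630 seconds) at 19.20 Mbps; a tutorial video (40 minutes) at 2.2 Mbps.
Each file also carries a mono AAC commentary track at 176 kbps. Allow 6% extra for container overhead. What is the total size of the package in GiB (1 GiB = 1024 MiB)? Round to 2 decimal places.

6.71 GiB

Audio: 176 kbps = 0.176 Mbps.
TV episode: 10.466 Mbps × 1920 s × 1.06 = 21300.4 Mb
lecture capture: 3.376 Mbps × 4860 s × 1.06 = 17391.8 Mb
short film: 19.376 Mbps × 630 s × 1.06 = 12939.3 Mb
tutorial video: 2.376 Mbps × 2400 s × 1.06 = 6044.5 Mb
Total: 57676.0 Mb = 7209.5 MB.
= 6.714 GiB.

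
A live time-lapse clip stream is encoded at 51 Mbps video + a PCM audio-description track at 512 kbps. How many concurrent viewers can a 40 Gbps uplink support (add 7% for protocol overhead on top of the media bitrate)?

Audio: 512 kbps = 0.512 Mbps.
Per-viewer media rate: 51.512 Mbps.
On the wire with 7% overhead: 55.118 Mbps.
40 Gbps = 40,000 Mbps; 40,000 / 55.118 = 725.72 → 725 viewers.

725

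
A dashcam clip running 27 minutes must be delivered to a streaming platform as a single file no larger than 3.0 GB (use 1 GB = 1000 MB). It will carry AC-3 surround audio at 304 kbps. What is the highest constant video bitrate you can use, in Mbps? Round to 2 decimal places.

14.51 Mbps

Budget: 3.0 GB = 24000.0 Mb.
27 min = 1620 s
Total bitrate budget: 24000.0 Mb / 1620 s = 14.815 Mbps.
Audio: 304 kbps = 0.304 Mbps.
Video: 14.815 − 0.304 = 14.511 Mbps.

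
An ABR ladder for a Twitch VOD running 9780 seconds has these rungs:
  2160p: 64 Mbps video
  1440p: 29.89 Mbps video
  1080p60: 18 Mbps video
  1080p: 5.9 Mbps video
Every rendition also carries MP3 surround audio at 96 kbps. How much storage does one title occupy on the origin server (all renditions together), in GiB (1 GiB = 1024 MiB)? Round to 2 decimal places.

134.55 GiB

Audio: 96 kbps = 0.096 Mbps.
Sum of rendition bitrates: (64+0.096) + (29.89+0.096) + (18+0.096) + (5.9+0.096) = 118.174 Mbps.
× 9780 s = 1,155,742 Mb = 144,468 MB = 134.5 GiB.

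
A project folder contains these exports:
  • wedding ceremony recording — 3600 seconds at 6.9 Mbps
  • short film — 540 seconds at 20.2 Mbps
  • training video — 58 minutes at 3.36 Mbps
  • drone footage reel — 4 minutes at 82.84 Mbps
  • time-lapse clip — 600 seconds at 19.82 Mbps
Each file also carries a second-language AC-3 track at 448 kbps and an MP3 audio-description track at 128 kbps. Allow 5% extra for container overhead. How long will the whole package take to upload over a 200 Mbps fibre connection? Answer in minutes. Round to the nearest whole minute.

7 minutes

Audio total: 448 + 128 = 576 kbps = 0.576 Mbps.
wedding ceremony recording: 7.476 Mbps × 3600 s × 1.05 = 28259.3 Mb
short film: 20.776 Mbps × 540 s × 1.05 = 11780.0 Mb
training video: 3.936 Mbps × 3480 s × 1.05 = 14382.1 Mb
drone footage reel: 83.416 Mbps × 240 s × 1.05 = 21020.8 Mb
time-lapse clip: 20.396 Mbps × 600 s × 1.05 = 12849.5 Mb
Total: 88291.7 Mb = 11036.5 MB.
At 200 Mbps: 88291.7 / 200 = 441 s ≈ 7.36 minutes.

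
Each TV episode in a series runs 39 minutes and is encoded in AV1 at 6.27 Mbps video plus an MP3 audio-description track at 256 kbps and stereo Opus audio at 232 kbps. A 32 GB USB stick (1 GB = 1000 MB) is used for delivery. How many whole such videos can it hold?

39 min = 2340 s
Audio total: 256 + 232 = 488 kbps = 0.488 Mbps.
Total bitrate: 6.758 Mbps.
Per item: 6.758 Mbps × 2340 s = 15,814 Mb = 1,977 MB.
Capacity: 32 GB = 256,000 Mb; 16.19 items → 16 complete.

16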